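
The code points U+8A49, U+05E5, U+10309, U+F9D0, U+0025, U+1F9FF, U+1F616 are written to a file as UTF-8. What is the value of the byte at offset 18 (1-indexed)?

1-indexed offset 18 is 0-indexed offset 17.
U+8A49 → 3-byte form E8 A9 89 at offsets 0–2.
U+05E5 → 2-byte form D7 A5 at offsets 3–4.
U+10309 → 4-byte form F0 90 8C 89 at offsets 5–8.
U+F9D0 → 3-byte form EF A7 90 at offsets 9–11.
U+0025 → 1-byte form 25 at offsets 12–12.
U+1F9FF → 4-byte form F0 9F A7 BF at offsets 13–16.
U+1F616 → 4-byte form F0 9F 98 96 at offsets 17–20.
Offset 17 falls in char 7's range; it's byte 1 of F0 9F 98 96 = 0xF0.

0xF0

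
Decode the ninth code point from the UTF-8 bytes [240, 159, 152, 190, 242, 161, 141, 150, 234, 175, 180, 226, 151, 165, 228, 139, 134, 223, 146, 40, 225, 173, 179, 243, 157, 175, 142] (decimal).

Offset 0: leading byte 0xF0 = 11110000 → 4-byte char #1 = F0 9F 98 BE.
Offset 4: leading byte 0xF2 = 11110010 → 4-byte char #2 = F2 A1 8D 96.
Offset 8: leading byte 0xEA = 11101010 → 3-byte char #3 = EA AF B4.
Offset 11: leading byte 0xE2 = 11100010 → 3-byte char #4 = E2 97 A5.
Offset 14: leading byte 0xE4 = 11100100 → 3-byte char #5 = E4 8B 86.
Offset 17: leading byte 0xDF = 11011111 → 2-byte char #6 = DF 92.
Offset 19: leading byte 0x28 = 00101000 → 1-byte char #7 = 28.
Offset 20: leading byte 0xE1 = 11100001 → 3-byte char #8 = E1 AD B3.
Offset 23: leading byte 0xF3 = 11110011 → 4-byte char #9 = F3 9D AF 8E.
Leading byte 0xF3 = 11110011 matches 11110xxx → 4-byte sequence.
Byte 1: 0xF3 = 11110011, payload 011 (3 bits).
Byte 2: 0x9D = 10011101 (10xxxxxx ✓), payload 011101.
Byte 3: 0xAF = 10101111 (10xxxxxx ✓), payload 101111.
Byte 4: 0x8E = 10001110 (10xxxxxx ✓), payload 001110.
Concatenate: 011011101101111001110 = 0xDDBCE (21 bits → U+DDBCE).

U+DDBCE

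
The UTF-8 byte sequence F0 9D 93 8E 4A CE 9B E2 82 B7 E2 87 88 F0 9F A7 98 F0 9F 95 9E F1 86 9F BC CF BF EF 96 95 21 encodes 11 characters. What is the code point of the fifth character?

Offset 0: leading byte 0xF0 = 11110000 → 4-byte char #1 = F0 9D 93 8E.
Offset 4: leading byte 0x4A = 01001010 → 1-byte char #2 = 4A.
Offset 5: leading byte 0xCE = 11001110 → 2-byte char #3 = CE 9B.
Offset 7: leading byte 0xE2 = 11100010 → 3-byte char #4 = E2 82 B7.
Offset 10: leading byte 0xE2 = 11100010 → 3-byte char #5 = E2 87 88.
Leading byte 0xE2 = 11100010 matches 1110xxxx → 3-byte sequence.
Byte 1: 0xE2 = 11100010, payload 0010 (4 bits).
Byte 2: 0x87 = 10000111 (10xxxxxx ✓), payload 000111.
Byte 3: 0x88 = 10001000 (10xxxxxx ✓), payload 001000.
Concatenate: 0010000111001000 = 0x21C8 (16 bits → U+21C8).

U+21C8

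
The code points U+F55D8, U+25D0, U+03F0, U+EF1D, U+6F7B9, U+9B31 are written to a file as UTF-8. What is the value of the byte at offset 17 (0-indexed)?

0xAC

U+F55D8 → 4-byte form F3 B5 97 98 at offsets 0–3.
U+25D0 → 3-byte form E2 97 90 at offsets 4–6.
U+03F0 → 2-byte form CF B0 at offsets 7–8.
U+EF1D → 3-byte form EE BC 9D at offsets 9–11.
U+6F7B9 → 4-byte form F1 AF 9E B9 at offsets 12–15.
U+9B31 → 3-byte form E9 AC B1 at offsets 16–18.
Offset 17 falls in char 6's range; it's byte 2 of E9 AC B1 = 0xAC.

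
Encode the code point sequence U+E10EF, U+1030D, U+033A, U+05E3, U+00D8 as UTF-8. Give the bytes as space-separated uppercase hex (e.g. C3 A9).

U+E10EF: 4-byte form → F3 A1 83 AF.
U+1030D: 4-byte form → F0 90 8C 8D.
U+033A: 2-byte form → CC BA.
U+05E3: 2-byte form → D7 A3.
U+00D8: 2-byte form → C3 98.
Concatenated (14 bytes): F3 A1 83 AF F0 90 8C 8D CC BA D7 A3 C3 98.

F3 A1 83 AF F0 90 8C 8D CC BA D7 A3 C3 98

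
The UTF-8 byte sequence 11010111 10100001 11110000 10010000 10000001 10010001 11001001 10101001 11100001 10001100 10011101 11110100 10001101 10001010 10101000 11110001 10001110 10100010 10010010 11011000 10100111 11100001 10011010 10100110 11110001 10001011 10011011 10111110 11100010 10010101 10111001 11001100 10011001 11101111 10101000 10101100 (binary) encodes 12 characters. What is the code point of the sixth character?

Offset 0: leading byte 0xD7 = 11010111 → 2-byte char #1 = D7 A1.
Offset 2: leading byte 0xF0 = 11110000 → 4-byte char #2 = F0 90 81 91.
Offset 6: leading byte 0xC9 = 11001001 → 2-byte char #3 = C9 A9.
Offset 8: leading byte 0xE1 = 11100001 → 3-byte char #4 = E1 8C 9D.
Offset 11: leading byte 0xF4 = 11110100 → 4-byte char #5 = F4 8D 8A A8.
Offset 15: leading byte 0xF1 = 11110001 → 4-byte char #6 = F1 8E A2 92.
Leading byte 0xF1 = 11110001 matches 11110xxx → 4-byte sequence.
Byte 1: 0xF1 = 11110001, payload 001 (3 bits).
Byte 2: 0x8E = 10001110 (10xxxxxx ✓), payload 001110.
Byte 3: 0xA2 = 10100010 (10xxxxxx ✓), payload 100010.
Byte 4: 0x92 = 10010010 (10xxxxxx ✓), payload 010010.
Concatenate: 001001110100010010010 = 0x4E892 (21 bits → U+4E892).

U+4E892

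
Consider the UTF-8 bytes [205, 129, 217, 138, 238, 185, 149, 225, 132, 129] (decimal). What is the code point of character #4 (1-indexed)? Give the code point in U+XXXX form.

U+1101

Offset 0: leading byte 0xCD = 11001101 → 2-byte char #1 = CD 81.
Offset 2: leading byte 0xD9 = 11011001 → 2-byte char #2 = D9 8A.
Offset 4: leading byte 0xEE = 11101110 → 3-byte char #3 = EE B9 95.
Offset 7: leading byte 0xE1 = 11100001 → 3-byte char #4 = E1 84 81.
Leading byte 0xE1 = 11100001 matches 1110xxxx → 3-byte sequence.
Byte 1: 0xE1 = 11100001, payload 0001 (4 bits).
Byte 2: 0x84 = 10000100 (10xxxxxx ✓), payload 000100.
Byte 3: 0x81 = 10000001 (10xxxxxx ✓), payload 000001.
Concatenate: 0001000100000001 = 0x1101 (16 bits → U+1101).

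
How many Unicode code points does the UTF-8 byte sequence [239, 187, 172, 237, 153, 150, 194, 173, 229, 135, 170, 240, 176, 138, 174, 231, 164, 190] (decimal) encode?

Byte at offset 0: 0xEF = 11101111 → 3-byte char (#1). Advance 3.
Byte at offset 3: 0xED = 11101101 → 3-byte char (#2). Advance 3.
Byte at offset 6: 0xC2 = 11000010 → 2-byte char (#3). Advance 2.
Byte at offset 8: 0xE5 = 11100101 → 3-byte char (#4). Advance 3.
Byte at offset 11: 0xF0 = 11110000 → 4-byte char (#5). Advance 4.
Byte at offset 15: 0xE7 = 11100111 → 3-byte char (#6). Advance 3.
Reached end at offset 18 after 6 code points.

6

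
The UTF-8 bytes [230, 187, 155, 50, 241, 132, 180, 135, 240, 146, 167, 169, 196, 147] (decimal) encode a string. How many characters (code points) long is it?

5

Byte at offset 0: 0xE6 = 11100110 → 3-byte char (#1). Advance 3.
Byte at offset 3: 0x32 = 00110010 → 1-byte char (#2). Advance 1.
Byte at offset 4: 0xF1 = 11110001 → 4-byte char (#3). Advance 4.
Byte at offset 8: 0xF0 = 11110000 → 4-byte char (#4). Advance 4.
Byte at offset 12: 0xC4 = 11000100 → 2-byte char (#5). Advance 2.
Reached end at offset 14 after 5 code points.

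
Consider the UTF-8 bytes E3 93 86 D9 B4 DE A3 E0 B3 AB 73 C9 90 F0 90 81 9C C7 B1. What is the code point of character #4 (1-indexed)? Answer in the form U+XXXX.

Offset 0: leading byte 0xE3 = 11100011 → 3-byte char #1 = E3 93 86.
Offset 3: leading byte 0xD9 = 11011001 → 2-byte char #2 = D9 B4.
Offset 5: leading byte 0xDE = 11011110 → 2-byte char #3 = DE A3.
Offset 7: leading byte 0xE0 = 11100000 → 3-byte char #4 = E0 B3 AB.
Leading byte 0xE0 = 11100000 matches 1110xxxx → 3-byte sequence.
Byte 1: 0xE0 = 11100000, payload 0000 (4 bits).
Byte 2: 0xB3 = 10110011 (10xxxxxx ✓), payload 110011.
Byte 3: 0xAB = 10101011 (10xxxxxx ✓), payload 101011.
Concatenate: 0000110011101011 = 0xCEB (16 bits → U+0CEB).

U+0CEB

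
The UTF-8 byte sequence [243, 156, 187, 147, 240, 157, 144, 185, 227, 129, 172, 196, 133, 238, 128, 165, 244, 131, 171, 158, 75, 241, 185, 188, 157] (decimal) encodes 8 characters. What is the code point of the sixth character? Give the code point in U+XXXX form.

U+103ADE

Offset 0: leading byte 0xF3 = 11110011 → 4-byte char #1 = F3 9C BB 93.
Offset 4: leading byte 0xF0 = 11110000 → 4-byte char #2 = F0 9D 90 B9.
Offset 8: leading byte 0xE3 = 11100011 → 3-byte char #3 = E3 81 AC.
Offset 11: leading byte 0xC4 = 11000100 → 2-byte char #4 = C4 85.
Offset 13: leading byte 0xEE = 11101110 → 3-byte char #5 = EE 80 A5.
Offset 16: leading byte 0xF4 = 11110100 → 4-byte char #6 = F4 83 AB 9E.
Leading byte 0xF4 = 11110100 matches 11110xxx → 4-byte sequence.
Byte 1: 0xF4 = 11110100, payload 100 (3 bits).
Byte 2: 0x83 = 10000011 (10xxxxxx ✓), payload 000011.
Byte 3: 0xAB = 10101011 (10xxxxxx ✓), payload 101011.
Byte 4: 0x9E = 10011110 (10xxxxxx ✓), payload 011110.
Concatenate: 100000011101011011110 = 0x103ADE (21 bits → U+103ADE).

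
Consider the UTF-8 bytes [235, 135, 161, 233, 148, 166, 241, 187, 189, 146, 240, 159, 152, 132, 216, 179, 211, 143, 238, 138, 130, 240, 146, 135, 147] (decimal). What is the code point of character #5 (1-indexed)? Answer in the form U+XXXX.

U+0633

Offset 0: leading byte 0xEB = 11101011 → 3-byte char #1 = EB 87 A1.
Offset 3: leading byte 0xE9 = 11101001 → 3-byte char #2 = E9 94 A6.
Offset 6: leading byte 0xF1 = 11110001 → 4-byte char #3 = F1 BB BD 92.
Offset 10: leading byte 0xF0 = 11110000 → 4-byte char #4 = F0 9F 98 84.
Offset 14: leading byte 0xD8 = 11011000 → 2-byte char #5 = D8 B3.
Leading byte 0xD8 = 11011000 matches 110xxxxx → 2-byte sequence.
Byte 1: 0xD8 = 11011000, payload 11000 (5 bits).
Byte 2: 0xB3 = 10110011 (10xxxxxx ✓), payload 110011.
Concatenate: 11000110011 = 0x633 (11 bits → U+0633).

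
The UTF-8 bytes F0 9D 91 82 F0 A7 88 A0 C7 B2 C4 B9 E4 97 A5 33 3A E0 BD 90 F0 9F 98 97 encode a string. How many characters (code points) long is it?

Byte at offset 0: 0xF0 = 11110000 → 4-byte char (#1). Advance 4.
Byte at offset 4: 0xF0 = 11110000 → 4-byte char (#2). Advance 4.
Byte at offset 8: 0xC7 = 11000111 → 2-byte char (#3). Advance 2.
Byte at offset 10: 0xC4 = 11000100 → 2-byte char (#4). Advance 2.
Byte at offset 12: 0xE4 = 11100100 → 3-byte char (#5). Advance 3.
Byte at offset 15: 0x33 = 00110011 → 1-byte char (#6). Advance 1.
Byte at offset 16: 0x3A = 00111010 → 1-byte char (#7). Advance 1.
Byte at offset 17: 0xE0 = 11100000 → 3-byte char (#8). Advance 3.
Byte at offset 20: 0xF0 = 11110000 → 4-byte char (#9). Advance 4.
Reached end at offset 24 after 9 code points.

9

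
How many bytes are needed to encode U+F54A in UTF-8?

3

U+F54A = 0xF54A. UTF-8 uses 1 byte below 0x80, 2 below 0x800, 3 below 0x10000, 4 up to 0x10FFFF. 0xF54A is in U+0800–U+FFFF → 3 bytes.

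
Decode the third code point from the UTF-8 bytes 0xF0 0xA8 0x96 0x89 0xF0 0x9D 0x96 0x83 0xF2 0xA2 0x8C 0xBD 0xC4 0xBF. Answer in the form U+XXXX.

U+A233D

Offset 0: leading byte 0xF0 = 11110000 → 4-byte char #1 = F0 A8 96 89.
Offset 4: leading byte 0xF0 = 11110000 → 4-byte char #2 = F0 9D 96 83.
Offset 8: leading byte 0xF2 = 11110010 → 4-byte char #3 = F2 A2 8C BD.
Leading byte 0xF2 = 11110010 matches 11110xxx → 4-byte sequence.
Byte 1: 0xF2 = 11110010, payload 010 (3 bits).
Byte 2: 0xA2 = 10100010 (10xxxxxx ✓), payload 100010.
Byte 3: 0x8C = 10001100 (10xxxxxx ✓), payload 001100.
Byte 4: 0xBD = 10111101 (10xxxxxx ✓), payload 111101.
Concatenate: 010100010001100111101 = 0xA233D (21 bits → U+A233D).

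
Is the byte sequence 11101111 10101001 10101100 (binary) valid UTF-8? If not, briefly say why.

Leading byte 0xEF = 11101111 → 3-byte form.
Continuation bytes 0xA9=10101001, 0xAC=10101100 all match 10xxxxxx.
Decoded value 0xFA6C is ≥ 0x800 (shortest form) and not a surrogate.

valid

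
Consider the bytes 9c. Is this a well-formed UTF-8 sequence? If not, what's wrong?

Byte 0x9C = 10011100 has the form 10xxxxxx — a continuation byte — but there is no preceding leading byte.

invalid (continuation byte with no leading byte)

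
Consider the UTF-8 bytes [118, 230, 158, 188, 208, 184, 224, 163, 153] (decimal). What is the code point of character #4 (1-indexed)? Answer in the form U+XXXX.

U+08D9

Offset 0: leading byte 0x76 = 01110110 → 1-byte char #1 = 76.
Offset 1: leading byte 0xE6 = 11100110 → 3-byte char #2 = E6 9E BC.
Offset 4: leading byte 0xD0 = 11010000 → 2-byte char #3 = D0 B8.
Offset 6: leading byte 0xE0 = 11100000 → 3-byte char #4 = E0 A3 99.
Leading byte 0xE0 = 11100000 matches 1110xxxx → 3-byte sequence.
Byte 1: 0xE0 = 11100000, payload 0000 (4 bits).
Byte 2: 0xA3 = 10100011 (10xxxxxx ✓), payload 100011.
Byte 3: 0x99 = 10011001 (10xxxxxx ✓), payload 011001.
Concatenate: 0000100011011001 = 0x8D9 (16 bits → U+08D9).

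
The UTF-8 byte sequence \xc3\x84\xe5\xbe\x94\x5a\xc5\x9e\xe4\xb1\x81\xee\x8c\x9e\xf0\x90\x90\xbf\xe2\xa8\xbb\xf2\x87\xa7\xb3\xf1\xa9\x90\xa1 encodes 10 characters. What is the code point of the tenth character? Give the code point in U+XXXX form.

U+69421

Offset 0: leading byte 0xC3 = 11000011 → 2-byte char #1 = C3 84.
Offset 2: leading byte 0xE5 = 11100101 → 3-byte char #2 = E5 BE 94.
Offset 5: leading byte 0x5A = 01011010 → 1-byte char #3 = 5A.
Offset 6: leading byte 0xC5 = 11000101 → 2-byte char #4 = C5 9E.
Offset 8: leading byte 0xE4 = 11100100 → 3-byte char #5 = E4 B1 81.
Offset 11: leading byte 0xEE = 11101110 → 3-byte char #6 = EE 8C 9E.
Offset 14: leading byte 0xF0 = 11110000 → 4-byte char #7 = F0 90 90 BF.
Offset 18: leading byte 0xE2 = 11100010 → 3-byte char #8 = E2 A8 BB.
Offset 21: leading byte 0xF2 = 11110010 → 4-byte char #9 = F2 87 A7 B3.
Offset 25: leading byte 0xF1 = 11110001 → 4-byte char #10 = F1 A9 90 A1.
Leading byte 0xF1 = 11110001 matches 11110xxx → 4-byte sequence.
Byte 1: 0xF1 = 11110001, payload 001 (3 bits).
Byte 2: 0xA9 = 10101001 (10xxxxxx ✓), payload 101001.
Byte 3: 0x90 = 10010000 (10xxxxxx ✓), payload 010000.
Byte 4: 0xA1 = 10100001 (10xxxxxx ✓), payload 100001.
Concatenate: 001101001010000100001 = 0x69421 (21 bits → U+69421).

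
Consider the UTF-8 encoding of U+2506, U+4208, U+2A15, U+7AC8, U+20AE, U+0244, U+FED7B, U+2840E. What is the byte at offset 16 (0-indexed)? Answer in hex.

0x84

U+2506 → 3-byte form E2 94 86 at offsets 0–2.
U+4208 → 3-byte form E4 88 88 at offsets 3–5.
U+2A15 → 3-byte form E2 A8 95 at offsets 6–8.
U+7AC8 → 3-byte form E7 AB 88 at offsets 9–11.
U+20AE → 3-byte form E2 82 AE at offsets 12–14.
U+0244 → 2-byte form C9 84 at offsets 15–16.
Offset 16 falls in char 6's range; it's byte 2 of C9 84 = 0x84.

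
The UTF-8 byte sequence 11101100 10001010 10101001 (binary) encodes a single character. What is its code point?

Leading byte 0xEC = 11101100 matches 1110xxxx → 3-byte sequence.
Byte 1: 0xEC = 11101100, payload 1100 (4 bits).
Byte 2: 0x8A = 10001010 (10xxxxxx ✓), payload 001010.
Byte 3: 0xA9 = 10101001 (10xxxxxx ✓), payload 101001.
Concatenate: 1100001010101001 = 0xC2A9 (16 bits → U+C2A9).

U+C2A9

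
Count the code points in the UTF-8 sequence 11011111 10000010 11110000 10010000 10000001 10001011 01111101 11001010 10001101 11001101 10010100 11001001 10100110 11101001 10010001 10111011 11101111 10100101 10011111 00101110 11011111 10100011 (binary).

Byte at offset 0: 0xDF = 11011111 → 2-byte char (#1). Advance 2.
Byte at offset 2: 0xF0 = 11110000 → 4-byte char (#2). Advance 4.
Byte at offset 6: 0x7D = 01111101 → 1-byte char (#3). Advance 1.
Byte at offset 7: 0xCA = 11001010 → 2-byte char (#4). Advance 2.
Byte at offset 9: 0xCD = 11001101 → 2-byte char (#5). Advance 2.
Byte at offset 11: 0xC9 = 11001001 → 2-byte char (#6). Advance 2.
Byte at offset 13: 0xE9 = 11101001 → 3-byte char (#7). Advance 3.
Byte at offset 16: 0xEF = 11101111 → 3-byte char (#8). Advance 3.
Byte at offset 19: 0x2E = 00101110 → 1-byte char (#9). Advance 1.
Byte at offset 20: 0xDF = 11011111 → 2-byte char (#10). Advance 2.
Reached end at offset 22 after 10 code points.

10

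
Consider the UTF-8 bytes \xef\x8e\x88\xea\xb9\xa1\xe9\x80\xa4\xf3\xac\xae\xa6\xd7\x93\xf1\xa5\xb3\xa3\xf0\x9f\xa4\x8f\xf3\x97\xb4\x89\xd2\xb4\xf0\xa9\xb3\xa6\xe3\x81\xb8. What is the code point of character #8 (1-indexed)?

Offset 0: leading byte 0xEF = 11101111 → 3-byte char #1 = EF 8E 88.
Offset 3: leading byte 0xEA = 11101010 → 3-byte char #2 = EA B9 A1.
Offset 6: leading byte 0xE9 = 11101001 → 3-byte char #3 = E9 80 A4.
Offset 9: leading byte 0xF3 = 11110011 → 4-byte char #4 = F3 AC AE A6.
Offset 13: leading byte 0xD7 = 11010111 → 2-byte char #5 = D7 93.
Offset 15: leading byte 0xF1 = 11110001 → 4-byte char #6 = F1 A5 B3 A3.
Offset 19: leading byte 0xF0 = 11110000 → 4-byte char #7 = F0 9F A4 8F.
Offset 23: leading byte 0xF3 = 11110011 → 4-byte char #8 = F3 97 B4 89.
Leading byte 0xF3 = 11110011 matches 11110xxx → 4-byte sequence.
Byte 1: 0xF3 = 11110011, payload 011 (3 bits).
Byte 2: 0x97 = 10010111 (10xxxxxx ✓), payload 010111.
Byte 3: 0xB4 = 10110100 (10xxxxxx ✓), payload 110100.
Byte 4: 0x89 = 10001001 (10xxxxxx ✓), payload 001001.
Concatenate: 011010111110100001001 = 0xD7D09 (21 bits → U+D7D09).

U+D7D09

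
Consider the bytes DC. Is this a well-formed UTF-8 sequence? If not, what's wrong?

Leading byte 0xDC = 11011100 → 2-byte form, but only 1 byte is present.

invalid (sequence truncated)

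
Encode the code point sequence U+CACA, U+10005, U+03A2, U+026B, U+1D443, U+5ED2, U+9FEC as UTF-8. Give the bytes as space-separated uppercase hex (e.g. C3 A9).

EC AB 8A F0 90 80 85 CE A2 C9 AB F0 9D 91 83 E5 BB 92 E9 BF AC

U+CACA: 3-byte form → EC AB 8A.
U+10005: 4-byte form → F0 90 80 85.
U+03A2: 2-byte form → CE A2.
U+026B: 2-byte form → C9 AB.
U+1D443: 4-byte form → F0 9D 91 83.
U+5ED2: 3-byte form → E5 BB 92.
U+9FEC: 3-byte form → E9 BF AC.
Concatenated (21 bytes): EC AB 8A F0 90 80 85 CE A2 C9 AB F0 9D 91 83 E5 BB 92 E9 BF AC.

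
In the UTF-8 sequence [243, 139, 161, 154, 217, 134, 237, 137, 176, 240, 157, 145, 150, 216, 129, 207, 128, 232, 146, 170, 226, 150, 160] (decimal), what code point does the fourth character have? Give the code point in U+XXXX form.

Offset 0: leading byte 0xF3 = 11110011 → 4-byte char #1 = F3 8B A1 9A.
Offset 4: leading byte 0xD9 = 11011001 → 2-byte char #2 = D9 86.
Offset 6: leading byte 0xED = 11101101 → 3-byte char #3 = ED 89 B0.
Offset 9: leading byte 0xF0 = 11110000 → 4-byte char #4 = F0 9D 91 96.
Leading byte 0xF0 = 11110000 matches 11110xxx → 4-byte sequence.
Byte 1: 0xF0 = 11110000, payload 000 (3 bits).
Byte 2: 0x9D = 10011101 (10xxxxxx ✓), payload 011101.
Byte 3: 0x91 = 10010001 (10xxxxxx ✓), payload 010001.
Byte 4: 0x96 = 10010110 (10xxxxxx ✓), payload 010110.
Concatenate: 000011101010001010110 = 0x1D456 (21 bits → U+1D456).

U+1D456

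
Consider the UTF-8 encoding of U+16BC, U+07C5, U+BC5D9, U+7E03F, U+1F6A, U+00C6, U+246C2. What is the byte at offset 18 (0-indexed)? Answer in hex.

0xF0

U+16BC → 3-byte form E1 9A BC at offsets 0–2.
U+07C5 → 2-byte form DF 85 at offsets 3–4.
U+BC5D9 → 4-byte form F2 BC 97 99 at offsets 5–8.
U+7E03F → 4-byte form F1 BE 80 BF at offsets 9–12.
U+1F6A → 3-byte form E1 BD AA at offsets 13–15.
U+00C6 → 2-byte form C3 86 at offsets 16–17.
U+246C2 → 4-byte form F0 A4 9B 82 at offsets 18–21.
Offset 18 falls in char 7's range; it's byte 1 of F0 A4 9B 82 = 0xF0.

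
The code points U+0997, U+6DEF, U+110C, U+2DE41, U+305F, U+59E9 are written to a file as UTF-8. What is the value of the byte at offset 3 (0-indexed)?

0xE6

U+0997 → 3-byte form E0 A6 97 at offsets 0–2.
U+6DEF → 3-byte form E6 B7 AF at offsets 3–5.
Offset 3 falls in char 2's range; it's byte 1 of E6 B7 AF = 0xE6.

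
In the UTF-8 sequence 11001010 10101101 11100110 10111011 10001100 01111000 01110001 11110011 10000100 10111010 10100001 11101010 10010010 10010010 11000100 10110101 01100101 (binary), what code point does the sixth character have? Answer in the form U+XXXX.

Offset 0: leading byte 0xCA = 11001010 → 2-byte char #1 = CA AD.
Offset 2: leading byte 0xE6 = 11100110 → 3-byte char #2 = E6 BB 8C.
Offset 5: leading byte 0x78 = 01111000 → 1-byte char #3 = 78.
Offset 6: leading byte 0x71 = 01110001 → 1-byte char #4 = 71.
Offset 7: leading byte 0xF3 = 11110011 → 4-byte char #5 = F3 84 BA A1.
Offset 11: leading byte 0xEA = 11101010 → 3-byte char #6 = EA 92 92.
Leading byte 0xEA = 11101010 matches 1110xxxx → 3-byte sequence.
Byte 1: 0xEA = 11101010, payload 1010 (4 bits).
Byte 2: 0x92 = 10010010 (10xxxxxx ✓), payload 010010.
Byte 3: 0x92 = 10010010 (10xxxxxx ✓), payload 010010.
Concatenate: 1010010010010010 = 0xA492 (16 bits → U+A492).

U+A492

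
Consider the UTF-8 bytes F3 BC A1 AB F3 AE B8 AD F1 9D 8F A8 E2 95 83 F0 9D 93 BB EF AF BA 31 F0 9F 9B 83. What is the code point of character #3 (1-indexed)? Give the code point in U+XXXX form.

U+5D3E8

Offset 0: leading byte 0xF3 = 11110011 → 4-byte char #1 = F3 BC A1 AB.
Offset 4: leading byte 0xF3 = 11110011 → 4-byte char #2 = F3 AE B8 AD.
Offset 8: leading byte 0xF1 = 11110001 → 4-byte char #3 = F1 9D 8F A8.
Leading byte 0xF1 = 11110001 matches 11110xxx → 4-byte sequence.
Byte 1: 0xF1 = 11110001, payload 001 (3 bits).
Byte 2: 0x9D = 10011101 (10xxxxxx ✓), payload 011101.
Byte 3: 0x8F = 10001111 (10xxxxxx ✓), payload 001111.
Byte 4: 0xA8 = 10101000 (10xxxxxx ✓), payload 101000.
Concatenate: 001011101001111101000 = 0x5D3E8 (21 bits → U+5D3E8).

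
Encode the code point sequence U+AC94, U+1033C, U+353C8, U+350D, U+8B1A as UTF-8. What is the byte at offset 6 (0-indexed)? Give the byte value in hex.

U+AC94 → 3-byte form EA B2 94 at offsets 0–2.
U+1033C → 4-byte form F0 90 8C BC at offsets 3–6.
Offset 6 falls in char 2's range; it's byte 4 of F0 90 8C BC = 0xBC.

0xBC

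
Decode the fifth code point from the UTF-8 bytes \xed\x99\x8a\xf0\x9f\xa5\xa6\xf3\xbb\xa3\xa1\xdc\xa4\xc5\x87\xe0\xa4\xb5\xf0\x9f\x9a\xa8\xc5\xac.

Offset 0: leading byte 0xED = 11101101 → 3-byte char #1 = ED 99 8A.
Offset 3: leading byte 0xF0 = 11110000 → 4-byte char #2 = F0 9F A5 A6.
Offset 7: leading byte 0xF3 = 11110011 → 4-byte char #3 = F3 BB A3 A1.
Offset 11: leading byte 0xDC = 11011100 → 2-byte char #4 = DC A4.
Offset 13: leading byte 0xC5 = 11000101 → 2-byte char #5 = C5 87.
Leading byte 0xC5 = 11000101 matches 110xxxxx → 2-byte sequence.
Byte 1: 0xC5 = 11000101, payload 00101 (5 bits).
Byte 2: 0x87 = 10000111 (10xxxxxx ✓), payload 000111.
Concatenate: 00101000111 = 0x147 (11 bits → U+0147).

U+0147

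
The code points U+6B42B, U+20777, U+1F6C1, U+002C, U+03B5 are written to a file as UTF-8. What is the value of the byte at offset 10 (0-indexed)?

U+6B42B → 4-byte form F1 AB 90 AB at offsets 0–3.
U+20777 → 4-byte form F0 A0 9D B7 at offsets 4–7.
U+1F6C1 → 4-byte form F0 9F 9B 81 at offsets 8–11.
Offset 10 falls in char 3's range; it's byte 3 of F0 9F 9B 81 = 0x9B.

0x9B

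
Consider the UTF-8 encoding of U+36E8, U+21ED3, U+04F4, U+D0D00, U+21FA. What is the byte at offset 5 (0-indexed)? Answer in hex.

U+36E8 → 3-byte form E3 9B A8 at offsets 0–2.
U+21ED3 → 4-byte form F0 A1 BB 93 at offsets 3–6.
Offset 5 falls in char 2's range; it's byte 3 of F0 A1 BB 93 = 0xBB.

0xBB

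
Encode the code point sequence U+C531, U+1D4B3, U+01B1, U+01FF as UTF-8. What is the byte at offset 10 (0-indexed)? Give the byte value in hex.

0xBF

U+C531 → 3-byte form EC 94 B1 at offsets 0–2.
U+1D4B3 → 4-byte form F0 9D 92 B3 at offsets 3–6.
U+01B1 → 2-byte form C6 B1 at offsets 7–8.
U+01FF → 2-byte form C7 BF at offsets 9–10.
Offset 10 falls in char 4's range; it's byte 2 of C7 BF = 0xBF.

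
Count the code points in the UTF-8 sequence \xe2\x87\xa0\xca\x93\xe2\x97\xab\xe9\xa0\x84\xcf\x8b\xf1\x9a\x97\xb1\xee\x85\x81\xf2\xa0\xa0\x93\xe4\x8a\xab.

Byte at offset 0: 0xE2 = 11100010 → 3-byte char (#1). Advance 3.
Byte at offset 3: 0xCA = 11001010 → 2-byte char (#2). Advance 2.
Byte at offset 5: 0xE2 = 11100010 → 3-byte char (#3). Advance 3.
Byte at offset 8: 0xE9 = 11101001 → 3-byte char (#4). Advance 3.
Byte at offset 11: 0xCF = 11001111 → 2-byte char (#5). Advance 2.
Byte at offset 13: 0xF1 = 11110001 → 4-byte char (#6). Advance 4.
Byte at offset 17: 0xEE = 11101110 → 3-byte char (#7). Advance 3.
Byte at offset 20: 0xF2 = 11110010 → 4-byte char (#8). Advance 4.
Byte at offset 24: 0xE4 = 11100100 → 3-byte char (#9). Advance 3.
Reached end at offset 27 after 9 code points.

9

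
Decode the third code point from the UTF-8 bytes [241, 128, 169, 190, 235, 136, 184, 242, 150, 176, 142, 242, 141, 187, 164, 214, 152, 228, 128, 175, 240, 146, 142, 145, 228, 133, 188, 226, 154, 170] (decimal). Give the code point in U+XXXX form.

U+96C0E

Offset 0: leading byte 0xF1 = 11110001 → 4-byte char #1 = F1 80 A9 BE.
Offset 4: leading byte 0xEB = 11101011 → 3-byte char #2 = EB 88 B8.
Offset 7: leading byte 0xF2 = 11110010 → 4-byte char #3 = F2 96 B0 8E.
Leading byte 0xF2 = 11110010 matches 11110xxx → 4-byte sequence.
Byte 1: 0xF2 = 11110010, payload 010 (3 bits).
Byte 2: 0x96 = 10010110 (10xxxxxx ✓), payload 010110.
Byte 3: 0xB0 = 10110000 (10xxxxxx ✓), payload 110000.
Byte 4: 0x8E = 10001110 (10xxxxxx ✓), payload 001110.
Concatenate: 010010110110000001110 = 0x96C0E (21 bits → U+96C0E).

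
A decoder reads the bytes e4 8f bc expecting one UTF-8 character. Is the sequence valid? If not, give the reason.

Leading byte 0xE4 = 11100100 → 3-byte form.
Continuation bytes 0x8F=10001111, 0xBC=10111100 all match 10xxxxxx.
Decoded value 0x43FC is ≥ 0x800 (shortest form) and not a surrogate.

valid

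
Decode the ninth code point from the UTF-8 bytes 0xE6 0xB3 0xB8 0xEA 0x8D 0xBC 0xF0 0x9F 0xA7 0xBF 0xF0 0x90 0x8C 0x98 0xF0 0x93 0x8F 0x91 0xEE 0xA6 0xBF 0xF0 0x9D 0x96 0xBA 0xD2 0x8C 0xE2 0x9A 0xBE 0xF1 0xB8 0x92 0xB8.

Offset 0: leading byte 0xE6 = 11100110 → 3-byte char #1 = E6 B3 B8.
Offset 3: leading byte 0xEA = 11101010 → 3-byte char #2 = EA 8D BC.
Offset 6: leading byte 0xF0 = 11110000 → 4-byte char #3 = F0 9F A7 BF.
Offset 10: leading byte 0xF0 = 11110000 → 4-byte char #4 = F0 90 8C 98.
Offset 14: leading byte 0xF0 = 11110000 → 4-byte char #5 = F0 93 8F 91.
Offset 18: leading byte 0xEE = 11101110 → 3-byte char #6 = EE A6 BF.
Offset 21: leading byte 0xF0 = 11110000 → 4-byte char #7 = F0 9D 96 BA.
Offset 25: leading byte 0xD2 = 11010010 → 2-byte char #8 = D2 8C.
Offset 27: leading byte 0xE2 = 11100010 → 3-byte char #9 = E2 9A BE.
Leading byte 0xE2 = 11100010 matches 1110xxxx → 3-byte sequence.
Byte 1: 0xE2 = 11100010, payload 0010 (4 bits).
Byte 2: 0x9A = 10011010 (10xxxxxx ✓), payload 011010.
Byte 3: 0xBE = 10111110 (10xxxxxx ✓), payload 111110.
Concatenate: 0010011010111110 = 0x26BE (16 bits → U+26BE).

U+26BE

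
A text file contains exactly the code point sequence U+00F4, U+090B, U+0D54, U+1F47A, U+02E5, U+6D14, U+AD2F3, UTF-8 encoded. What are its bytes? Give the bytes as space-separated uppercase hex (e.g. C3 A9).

C3 B4 E0 A4 8B E0 B5 94 F0 9F 91 BA CB A5 E6 B4 94 F2 AD 8B B3

U+00F4: 2-byte form → C3 B4.
U+090B: 3-byte form → E0 A4 8B.
U+0D54: 3-byte form → E0 B5 94.
U+1F47A: 4-byte form → F0 9F 91 BA.
U+02E5: 2-byte form → CB A5.
U+6D14: 3-byte form → E6 B4 94.
U+AD2F3: 4-byte form → F2 AD 8B B3.
Concatenated (21 bytes): C3 B4 E0 A4 8B E0 B5 94 F0 9F 91 BA CB A5 E6 B4 94 F2 AD 8B B3.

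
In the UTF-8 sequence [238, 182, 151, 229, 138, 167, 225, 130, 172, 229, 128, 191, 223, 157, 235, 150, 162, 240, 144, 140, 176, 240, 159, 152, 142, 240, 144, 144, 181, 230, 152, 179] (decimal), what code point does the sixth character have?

Offset 0: leading byte 0xEE = 11101110 → 3-byte char #1 = EE B6 97.
Offset 3: leading byte 0xE5 = 11100101 → 3-byte char #2 = E5 8A A7.
Offset 6: leading byte 0xE1 = 11100001 → 3-byte char #3 = E1 82 AC.
Offset 9: leading byte 0xE5 = 11100101 → 3-byte char #4 = E5 80 BF.
Offset 12: leading byte 0xDF = 11011111 → 2-byte char #5 = DF 9D.
Offset 14: leading byte 0xEB = 11101011 → 3-byte char #6 = EB 96 A2.
Leading byte 0xEB = 11101011 matches 1110xxxx → 3-byte sequence.
Byte 1: 0xEB = 11101011, payload 1011 (4 bits).
Byte 2: 0x96 = 10010110 (10xxxxxx ✓), payload 010110.
Byte 3: 0xA2 = 10100010 (10xxxxxx ✓), payload 100010.
Concatenate: 1011010110100010 = 0xB5A2 (16 bits → U+B5A2).

U+B5A2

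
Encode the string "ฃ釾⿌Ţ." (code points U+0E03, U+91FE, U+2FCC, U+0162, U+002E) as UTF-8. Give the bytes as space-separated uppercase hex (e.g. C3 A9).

U+0E03: 3-byte form → E0 B8 83.
U+91FE: 3-byte form → E9 87 BE.
U+2FCC: 3-byte form → E2 BF 8C.
U+0162: 2-byte form → C5 A2.
U+002E: 1-byte form → 2E.
Concatenated (12 bytes): E0 B8 83 E9 87 BE E2 BF 8C C5 A2 2E.

E0 B8 83 E9 87 BE E2 BF 8C C5 A2 2E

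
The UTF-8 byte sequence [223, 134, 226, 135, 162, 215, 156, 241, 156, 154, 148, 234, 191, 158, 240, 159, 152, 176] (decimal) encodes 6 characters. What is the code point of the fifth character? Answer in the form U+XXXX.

Offset 0: leading byte 0xDF = 11011111 → 2-byte char #1 = DF 86.
Offset 2: leading byte 0xE2 = 11100010 → 3-byte char #2 = E2 87 A2.
Offset 5: leading byte 0xD7 = 11010111 → 2-byte char #3 = D7 9C.
Offset 7: leading byte 0xF1 = 11110001 → 4-byte char #4 = F1 9C 9A 94.
Offset 11: leading byte 0xEA = 11101010 → 3-byte char #5 = EA BF 9E.
Leading byte 0xEA = 11101010 matches 1110xxxx → 3-byte sequence.
Byte 1: 0xEA = 11101010, payload 1010 (4 bits).
Byte 2: 0xBF = 10111111 (10xxxxxx ✓), payload 111111.
Byte 3: 0x9E = 10011110 (10xxxxxx ✓), payload 011110.
Concatenate: 1010111111011110 = 0xAFDE (16 bits → U+AFDE).

U+AFDE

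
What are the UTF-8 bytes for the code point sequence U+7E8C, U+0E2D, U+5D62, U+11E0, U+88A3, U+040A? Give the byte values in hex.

U+7E8C: 3-byte form → E7 BA 8C.
U+0E2D: 3-byte form → E0 B8 AD.
U+5D62: 3-byte form → E5 B5 A2.
U+11E0: 3-byte form → E1 87 A0.
U+88A3: 3-byte form → E8 A2 A3.
U+040A: 2-byte form → D0 8A.
Concatenated (17 bytes): E7 BA 8C E0 B8 AD E5 B5 A2 E1 87 A0 E8 A2 A3 D0 8A.

E7 BA 8C E0 B8 AD E5 B5 A2 E1 87 A0 E8 A2 A3 D0 8A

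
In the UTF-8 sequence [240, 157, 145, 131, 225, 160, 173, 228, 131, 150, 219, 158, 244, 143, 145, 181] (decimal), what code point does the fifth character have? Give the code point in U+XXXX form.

U+10F475

Offset 0: leading byte 0xF0 = 11110000 → 4-byte char #1 = F0 9D 91 83.
Offset 4: leading byte 0xE1 = 11100001 → 3-byte char #2 = E1 A0 AD.
Offset 7: leading byte 0xE4 = 11100100 → 3-byte char #3 = E4 83 96.
Offset 10: leading byte 0xDB = 11011011 → 2-byte char #4 = DB 9E.
Offset 12: leading byte 0xF4 = 11110100 → 4-byte char #5 = F4 8F 91 B5.
Leading byte 0xF4 = 11110100 matches 11110xxx → 4-byte sequence.
Byte 1: 0xF4 = 11110100, payload 100 (3 bits).
Byte 2: 0x8F = 10001111 (10xxxxxx ✓), payload 001111.
Byte 3: 0x91 = 10010001 (10xxxxxx ✓), payload 010001.
Byte 4: 0xB5 = 10110101 (10xxxxxx ✓), payload 110101.
Concatenate: 100001111010001110101 = 0x10F475 (21 bits → U+10F475).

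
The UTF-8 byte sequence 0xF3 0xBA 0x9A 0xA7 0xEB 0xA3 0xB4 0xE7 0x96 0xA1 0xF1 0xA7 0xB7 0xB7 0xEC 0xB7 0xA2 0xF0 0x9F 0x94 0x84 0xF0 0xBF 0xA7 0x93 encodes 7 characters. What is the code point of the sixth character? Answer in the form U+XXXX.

Offset 0: leading byte 0xF3 = 11110011 → 4-byte char #1 = F3 BA 9A A7.
Offset 4: leading byte 0xEB = 11101011 → 3-byte char #2 = EB A3 B4.
Offset 7: leading byte 0xE7 = 11100111 → 3-byte char #3 = E7 96 A1.
Offset 10: leading byte 0xF1 = 11110001 → 4-byte char #4 = F1 A7 B7 B7.
Offset 14: leading byte 0xEC = 11101100 → 3-byte char #5 = EC B7 A2.
Offset 17: leading byte 0xF0 = 11110000 → 4-byte char #6 = F0 9F 94 84.
Leading byte 0xF0 = 11110000 matches 11110xxx → 4-byte sequence.
Byte 1: 0xF0 = 11110000, payload 000 (3 bits).
Byte 2: 0x9F = 10011111 (10xxxxxx ✓), payload 011111.
Byte 3: 0x94 = 10010100 (10xxxxxx ✓), payload 010100.
Byte 4: 0x84 = 10000100 (10xxxxxx ✓), payload 000100.
Concatenate: 000011111010100000100 = 0x1F504 (21 bits → U+1F504).

U+1F504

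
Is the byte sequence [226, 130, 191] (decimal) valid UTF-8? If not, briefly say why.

Leading byte 0xE2 = 11100010 → 3-byte form.
Continuation bytes 0x82=10000010, 0xBF=10111111 all match 10xxxxxx.
Decoded value 0x20BF is ≥ 0x800 (shortest form) and not a surrogate.

valid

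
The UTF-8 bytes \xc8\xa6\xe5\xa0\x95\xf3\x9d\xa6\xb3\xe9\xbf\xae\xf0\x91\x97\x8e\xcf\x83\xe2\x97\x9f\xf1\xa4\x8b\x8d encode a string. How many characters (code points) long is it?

Byte at offset 0: 0xC8 = 11001000 → 2-byte char (#1). Advance 2.
Byte at offset 2: 0xE5 = 11100101 → 3-byte char (#2). Advance 3.
Byte at offset 5: 0xF3 = 11110011 → 4-byte char (#3). Advance 4.
Byte at offset 9: 0xE9 = 11101001 → 3-byte char (#4). Advance 3.
Byte at offset 12: 0xF0 = 11110000 → 4-byte char (#5). Advance 4.
Byte at offset 16: 0xCF = 11001111 → 2-byte char (#6). Advance 2.
Byte at offset 18: 0xE2 = 11100010 → 3-byte char (#7). Advance 3.
Byte at offset 21: 0xF1 = 11110001 → 4-byte char (#8). Advance 4.
Reached end at offset 25 after 8 code points.

8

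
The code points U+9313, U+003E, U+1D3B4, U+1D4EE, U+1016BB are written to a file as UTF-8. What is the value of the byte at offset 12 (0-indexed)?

0xF4

U+9313 → 3-byte form E9 8C 93 at offsets 0–2.
U+003E → 1-byte form 3E at offsets 3–3.
U+1D3B4 → 4-byte form F0 9D 8E B4 at offsets 4–7.
U+1D4EE → 4-byte form F0 9D 93 AE at offsets 8–11.
U+1016BB → 4-byte form F4 81 9A BB at offsets 12–15.
Offset 12 falls in char 5's range; it's byte 1 of F4 81 9A BB = 0xF4.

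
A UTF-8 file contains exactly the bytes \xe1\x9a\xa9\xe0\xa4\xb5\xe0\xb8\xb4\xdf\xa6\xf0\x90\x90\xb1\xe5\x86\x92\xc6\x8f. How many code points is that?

Byte at offset 0: 0xE1 = 11100001 → 3-byte char (#1). Advance 3.
Byte at offset 3: 0xE0 = 11100000 → 3-byte char (#2). Advance 3.
Byte at offset 6: 0xE0 = 11100000 → 3-byte char (#3). Advance 3.
Byte at offset 9: 0xDF = 11011111 → 2-byte char (#4). Advance 2.
Byte at offset 11: 0xF0 = 11110000 → 4-byte char (#5). Advance 4.
Byte at offset 15: 0xE5 = 11100101 → 3-byte char (#6). Advance 3.
Byte at offset 18: 0xC6 = 11000110 → 2-byte char (#7). Advance 2.
Reached end at offset 20 after 7 code points.

7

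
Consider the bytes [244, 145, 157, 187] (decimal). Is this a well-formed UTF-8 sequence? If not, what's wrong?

Leading byte 0xF4 = 11110100 → 4-byte form.
Payload = 0x11177B, which exceeds U+10FFFF, the maximum Unicode code point. (Leading bytes F5–FF, or F4 followed by ≥ 0x90, are invalid.)

invalid (encodes a value above U+10FFFF)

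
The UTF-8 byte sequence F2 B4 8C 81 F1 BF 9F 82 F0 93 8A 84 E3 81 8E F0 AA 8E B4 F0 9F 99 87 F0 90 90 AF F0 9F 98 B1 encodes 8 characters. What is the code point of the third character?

Offset 0: leading byte 0xF2 = 11110010 → 4-byte char #1 = F2 B4 8C 81.
Offset 4: leading byte 0xF1 = 11110001 → 4-byte char #2 = F1 BF 9F 82.
Offset 8: leading byte 0xF0 = 11110000 → 4-byte char #3 = F0 93 8A 84.
Leading byte 0xF0 = 11110000 matches 11110xxx → 4-byte sequence.
Byte 1: 0xF0 = 11110000, payload 000 (3 bits).
Byte 2: 0x93 = 10010011 (10xxxxxx ✓), payload 010011.
Byte 3: 0x8A = 10001010 (10xxxxxx ✓), payload 001010.
Byte 4: 0x84 = 10000100 (10xxxxxx ✓), payload 000100.
Concatenate: 000010011001010000100 = 0x13284 (21 bits → U+13284).

U+13284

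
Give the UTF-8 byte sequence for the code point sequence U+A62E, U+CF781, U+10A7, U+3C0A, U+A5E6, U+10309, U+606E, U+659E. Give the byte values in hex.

U+A62E: 3-byte form → EA 98 AE.
U+CF781: 4-byte form → F3 8F 9E 81.
U+10A7: 3-byte form → E1 82 A7.
U+3C0A: 3-byte form → E3 B0 8A.
U+A5E6: 3-byte form → EA 97 A6.
U+10309: 4-byte form → F0 90 8C 89.
U+606E: 3-byte form → E6 81 AE.
U+659E: 3-byte form → E6 96 9E.
Concatenated (26 bytes): EA 98 AE F3 8F 9E 81 E1 82 A7 E3 B0 8A EA 97 A6 F0 90 8C 89 E6 81 AE E6 96 9E.

EA 98 AE F3 8F 9E 81 E1 82 A7 E3 B0 8A EA 97 A6 F0 90 8C 89 E6 81 AE E6 96 9E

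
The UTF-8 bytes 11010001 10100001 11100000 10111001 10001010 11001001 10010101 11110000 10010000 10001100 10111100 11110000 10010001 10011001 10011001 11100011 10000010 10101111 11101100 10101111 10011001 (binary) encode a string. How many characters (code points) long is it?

7

Byte at offset 0: 0xD1 = 11010001 → 2-byte char (#1). Advance 2.
Byte at offset 2: 0xE0 = 11100000 → 3-byte char (#2). Advance 3.
Byte at offset 5: 0xC9 = 11001001 → 2-byte char (#3). Advance 2.
Byte at offset 7: 0xF0 = 11110000 → 4-byte char (#4). Advance 4.
Byte at offset 11: 0xF0 = 11110000 → 4-byte char (#5). Advance 4.
Byte at offset 15: 0xE3 = 11100011 → 3-byte char (#6). Advance 3.
Byte at offset 18: 0xEC = 11101100 → 3-byte char (#7). Advance 3.
Reached end at offset 21 after 7 code points.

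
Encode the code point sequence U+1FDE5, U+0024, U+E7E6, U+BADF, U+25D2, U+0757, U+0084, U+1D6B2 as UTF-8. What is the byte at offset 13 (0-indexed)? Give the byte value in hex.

0x92

U+1FDE5 → 4-byte form F0 9F B7 A5 at offsets 0–3.
U+0024 → 1-byte form 24 at offsets 4–4.
U+E7E6 → 3-byte form EE 9F A6 at offsets 5–7.
U+BADF → 3-byte form EB AB 9F at offsets 8–10.
U+25D2 → 3-byte form E2 97 92 at offsets 11–13.
Offset 13 falls in char 5's range; it's byte 3 of E2 97 92 = 0x92.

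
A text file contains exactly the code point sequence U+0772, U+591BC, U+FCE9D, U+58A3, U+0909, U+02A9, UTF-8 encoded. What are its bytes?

U+0772: 2-byte form → DD B2.
U+591BC: 4-byte form → F1 99 86 BC.
U+FCE9D: 4-byte form → F3 BC BA 9D.
U+58A3: 3-byte form → E5 A2 A3.
U+0909: 3-byte form → E0 A4 89.
U+02A9: 2-byte form → CA A9.
Concatenated (18 bytes): DD B2 F1 99 86 BC F3 BC BA 9D E5 A2 A3 E0 A4 89 CA A9.

DD B2 F1 99 86 BC F3 BC BA 9D E5 A2 A3 E0 A4 89 CA A9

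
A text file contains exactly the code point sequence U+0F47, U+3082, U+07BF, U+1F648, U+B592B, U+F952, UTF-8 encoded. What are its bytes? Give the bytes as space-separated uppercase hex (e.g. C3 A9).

E0 BD 87 E3 82 82 DE BF F0 9F 99 88 F2 B5 A4 AB EF A5 92

U+0F47: 3-byte form → E0 BD 87.
U+3082: 3-byte form → E3 82 82.
U+07BF: 2-byte form → DE BF.
U+1F648: 4-byte form → F0 9F 99 88.
U+B592B: 4-byte form → F2 B5 A4 AB.
U+F952: 3-byte form → EF A5 92.
Concatenated (19 bytes): E0 BD 87 E3 82 82 DE BF F0 9F 99 88 F2 B5 A4 AB EF A5 92.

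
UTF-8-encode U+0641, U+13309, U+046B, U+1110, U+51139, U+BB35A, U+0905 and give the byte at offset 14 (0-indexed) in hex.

U+0641 → 2-byte form D9 81 at offsets 0–1.
U+13309 → 4-byte form F0 93 8C 89 at offsets 2–5.
U+046B → 2-byte form D1 AB at offsets 6–7.
U+1110 → 3-byte form E1 84 90 at offsets 8–10.
U+51139 → 4-byte form F1 91 84 B9 at offsets 11–14.
Offset 14 falls in char 5's range; it's byte 4 of F1 91 84 B9 = 0xB9.

0xB9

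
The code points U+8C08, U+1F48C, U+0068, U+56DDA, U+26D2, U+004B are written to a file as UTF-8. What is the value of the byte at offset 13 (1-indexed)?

1-indexed offset 13 is 0-indexed offset 12.
U+8C08 → 3-byte form E8 B0 88 at offsets 0–2.
U+1F48C → 4-byte form F0 9F 92 8C at offsets 3–6.
U+0068 → 1-byte form 68 at offsets 7–7.
U+56DDA → 4-byte form F1 96 B7 9A at offsets 8–11.
U+26D2 → 3-byte form E2 9B 92 at offsets 12–14.
Offset 12 falls in char 5's range; it's byte 1 of E2 9B 92 = 0xE2.

0xE2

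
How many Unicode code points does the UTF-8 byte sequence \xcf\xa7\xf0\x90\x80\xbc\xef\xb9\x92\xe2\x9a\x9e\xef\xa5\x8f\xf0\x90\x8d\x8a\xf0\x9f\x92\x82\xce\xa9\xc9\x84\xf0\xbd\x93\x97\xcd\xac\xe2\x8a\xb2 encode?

12

Byte at offset 0: 0xCF = 11001111 → 2-byte char (#1). Advance 2.
Byte at offset 2: 0xF0 = 11110000 → 4-byte char (#2). Advance 4.
Byte at offset 6: 0xEF = 11101111 → 3-byte char (#3). Advance 3.
Byte at offset 9: 0xE2 = 11100010 → 3-byte char (#4). Advance 3.
Byte at offset 12: 0xEF = 11101111 → 3-byte char (#5). Advance 3.
Byte at offset 15: 0xF0 = 11110000 → 4-byte char (#6). Advance 4.
Byte at offset 19: 0xF0 = 11110000 → 4-byte char (#7). Advance 4.
Byte at offset 23: 0xCE = 11001110 → 2-byte char (#8). Advance 2.
Byte at offset 25: 0xC9 = 11001001 → 2-byte char (#9). Advance 2.
Byte at offset 27: 0xF0 = 11110000 → 4-byte char (#10). Advance 4.
Byte at offset 31: 0xCD = 11001101 → 2-byte char (#11). Advance 2.
Byte at offset 33: 0xE2 = 11100010 → 3-byte char (#12). Advance 3.
Reached end at offset 36 after 12 code points.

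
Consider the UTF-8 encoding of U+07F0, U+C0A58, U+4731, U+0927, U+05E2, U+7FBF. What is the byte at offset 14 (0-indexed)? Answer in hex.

U+07F0 → 2-byte form DF B0 at offsets 0–1.
U+C0A58 → 4-byte form F3 80 A9 98 at offsets 2–5.
U+4731 → 3-byte form E4 9C B1 at offsets 6–8.
U+0927 → 3-byte form E0 A4 A7 at offsets 9–11.
U+05E2 → 2-byte form D7 A2 at offsets 12–13.
U+7FBF → 3-byte form E7 BE BF at offsets 14–16.
Offset 14 falls in char 6's range; it's byte 1 of E7 BE BF = 0xE7.

0xE7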